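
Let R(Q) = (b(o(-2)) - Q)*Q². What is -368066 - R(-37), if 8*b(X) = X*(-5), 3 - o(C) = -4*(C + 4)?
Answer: -3274457/8 ≈ -4.0931e+5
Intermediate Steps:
o(C) = 19 + 4*C (o(C) = 3 - (-4)*(C + 4) = 3 - (-4)*(4 + C) = 3 - (-16 - 4*C) = 3 + (16 + 4*C) = 19 + 4*C)
b(X) = -5*X/8 (b(X) = (X*(-5))/8 = (-5*X)/8 = -5*X/8)
R(Q) = Q²*(-55/8 - Q) (R(Q) = (-5*(19 + 4*(-2))/8 - Q)*Q² = (-5*(19 - 8)/8 - Q)*Q² = (-5/8*11 - Q)*Q² = (-55/8 - Q)*Q² = Q²*(-55/8 - Q))
-368066 - R(-37) = -368066 - (-37)²*(-55/8 - 1*(-37)) = -368066 - 1369*(-55/8 + 37) = -368066 - 1369*241/8 = -368066 - 1*329929/8 = -368066 - 329929/8 = -3274457/8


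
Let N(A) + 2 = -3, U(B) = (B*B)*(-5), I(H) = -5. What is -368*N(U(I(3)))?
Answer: 1840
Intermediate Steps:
U(B) = -5*B² (U(B) = B²*(-5) = -5*B²)
N(A) = -5 (N(A) = -2 - 3 = -5)
-368*N(U(I(3))) = -368*(-5) = 1840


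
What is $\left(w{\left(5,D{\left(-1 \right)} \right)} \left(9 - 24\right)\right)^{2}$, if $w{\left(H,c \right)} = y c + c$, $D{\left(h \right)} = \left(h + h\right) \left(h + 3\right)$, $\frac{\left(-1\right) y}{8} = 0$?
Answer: $3600$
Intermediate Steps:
$y = 0$ ($y = \left(-8\right) 0 = 0$)
$D{\left(h \right)} = 2 h \left(3 + h\right)$
$w{\left(H,c \right)} = c$ ($w{\left(H,c \right)} = 0 c + c = 0 + c = c$)
$\left(w{\left(5,D{\left(-1 \right)} \right)} \left(9 - 24\right)\right)^{2} = \left(2 \left(-1\right) \left(3 - 1\right) \left(9 - 24\right)\right)^{2} = \left(2 \left(-1\right) 2 \left(9 - 24\right)\right)^{2} = \left(\left(-4\right) \left(-15\right)\right)^{2} = 60^{2} = 3600$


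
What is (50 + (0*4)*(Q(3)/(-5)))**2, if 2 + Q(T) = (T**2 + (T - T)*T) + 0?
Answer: 2500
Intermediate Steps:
Q(T) = -2 + T**2 (Q(T) = -2 + ((T**2 + (T - T)*T) + 0) = -2 + ((T**2 + 0*T) + 0) = -2 + ((T**2 + 0) + 0) = -2 + (T**2 + 0) = -2 + T**2)
(50 + (0*4)*(Q(3)/(-5)))**2 = (50 + (0*4)*((-2 + 3**2)/(-5)))**2 = (50 + 0*((-2 + 9)*(-1/5)))**2 = (50 + 0*(7*(-1/5)))**2 = (50 + 0*(-7/5))**2 = (50 + 0)**2 = 50**2 = 2500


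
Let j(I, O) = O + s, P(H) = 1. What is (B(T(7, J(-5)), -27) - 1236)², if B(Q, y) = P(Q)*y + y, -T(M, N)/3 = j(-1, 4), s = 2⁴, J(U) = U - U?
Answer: 1664100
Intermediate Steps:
J(U) = 0
s = 16
j(I, O) = 16 + O (j(I, O) = O + 16 = 16 + O)
T(M, N) = -60 (T(M, N) = -3*(16 + 4) = -3*20 = -60)
B(Q, y) = 2*y (B(Q, y) = 1*y + y = y + y = 2*y)
(B(T(7, J(-5)), -27) - 1236)² = (2*(-27) - 1236)² = (-54 - 1236)² = (-1290)² = 1664100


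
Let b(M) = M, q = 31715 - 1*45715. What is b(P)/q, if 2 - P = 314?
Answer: 39/1750 ≈ 0.022286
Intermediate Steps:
P = -312 (P = 2 - 1*314 = 2 - 314 = -312)
q = -14000 (q = 31715 - 45715 = -14000)
b(P)/q = -312/(-14000) = -312*(-1/14000) = 39/1750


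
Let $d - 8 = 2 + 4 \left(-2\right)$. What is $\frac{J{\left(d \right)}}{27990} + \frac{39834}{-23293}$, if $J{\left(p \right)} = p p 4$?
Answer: $- \frac{557290486}{325985535} \approx -1.7096$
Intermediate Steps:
$d = 2$ ($d = 8 + \left(2 + 4 \left(-2\right)\right) = 8 + \left(2 - 8\right) = 8 - 6 = 2$)
$J{\left(p \right)} = 4 p^{2}$ ($J{\left(p \right)} = p^{2} \cdot 4 = 4 p^{2}$)
$\frac{J{\left(d \right)}}{27990} + \frac{39834}{-23293} = \frac{4 \cdot 2^{2}}{27990} + \frac{39834}{-23293} = 4 \cdot 4 \cdot \frac{1}{27990} + 39834 \left(- \frac{1}{23293}\right) = 16 \cdot \frac{1}{27990} - \frac{39834}{23293} = \frac{8}{13995} - \frac{39834}{23293} = - \frac{557290486}{325985535}$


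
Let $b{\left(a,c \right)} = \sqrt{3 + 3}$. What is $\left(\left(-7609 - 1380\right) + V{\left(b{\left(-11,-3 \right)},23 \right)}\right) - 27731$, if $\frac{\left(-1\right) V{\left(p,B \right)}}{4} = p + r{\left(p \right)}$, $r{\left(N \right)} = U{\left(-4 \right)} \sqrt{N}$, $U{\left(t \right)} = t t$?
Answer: $-36720 - 64 \sqrt[4]{6} - 4 \sqrt{6} \approx -36830.0$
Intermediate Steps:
$U{\left(t \right)} = t^{2}$
$b{\left(a,c \right)} = \sqrt{6}$
$r{\left(N \right)} = 16 \sqrt{N}$ ($r{\left(N \right)} = \left(-4\right)^{2} \sqrt{N} = 16 \sqrt{N}$)
$V{\left(p,B \right)} = - 64 \sqrt{p} - 4 p$ ($V{\left(p,B \right)} = - 4 \left(p + 16 \sqrt{p}\right) = - 64 \sqrt{p} - 4 p$)
$\left(\left(-7609 - 1380\right) + V{\left(b{\left(-11,-3 \right)},23 \right)}\right) - 27731 = \left(\left(-7609 - 1380\right) - \left(4 \sqrt{6} + 64 \sqrt[4]{6}\right)\right) - 27731 = \left(-8989 - \left(4 \sqrt{6} + 64 \sqrt[4]{6}\right)\right) - 27731 = \left(-8989 - 64 \sqrt[4]{6} - 4 \sqrt{6}\right) - 27731 = -36720 - 64 \sqrt[4]{6} - 4 \sqrt{6}$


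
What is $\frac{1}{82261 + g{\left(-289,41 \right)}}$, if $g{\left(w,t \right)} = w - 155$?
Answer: $\frac{1}{81817} \approx 1.2222 \cdot 10^{-5}$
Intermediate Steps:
$g{\left(w,t \right)} = -155 + w$
$\frac{1}{82261 + g{\left(-289,41 \right)}} = \frac{1}{82261 - 444} = \frac{1}{81817}$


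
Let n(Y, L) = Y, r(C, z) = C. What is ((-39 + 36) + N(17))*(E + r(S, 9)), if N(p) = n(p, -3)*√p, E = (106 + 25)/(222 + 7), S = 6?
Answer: -4515/229 + 25585*√17/229 ≈ 440.94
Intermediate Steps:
E = 131/229 ≈ 0.57205
N(p) = p^(3/2) (N(p) = p*√p = p^(3/2))
((-39 + 36) + N(17))*(E + r(S, 9)) = ((-39 + 36) + 17^(3/2))*(131/229 + 6) = (-3 + 17*√17)*(1505/229) = -4515/229 + 25585*√17/229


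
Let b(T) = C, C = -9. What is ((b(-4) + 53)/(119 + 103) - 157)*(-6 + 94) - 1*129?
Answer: -1545959/111 ≈ -13928.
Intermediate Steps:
b(T) = -9
((b(-4) + 53)/(119 + 103) - 157)*(-6 + 94) - 1*129 = ((-9 + 53)/(119 + 103) - 157)*(-6 + 94) - 1*129 = (44/222 - 157)*88 - 129 = (44*(1/222) - 157)*88 - 129 = (22/111 - 157)*88 - 129 = -17405/111*88 - 129 = -1531640/111 - 129 = -1545959/111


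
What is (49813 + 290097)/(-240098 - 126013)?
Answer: -17890/19269 ≈ -0.92843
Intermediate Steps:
(49813 + 290097)/(-240098 - 126013) = 339910/(-366111) = 339910*(-1/366111) = -17890/19269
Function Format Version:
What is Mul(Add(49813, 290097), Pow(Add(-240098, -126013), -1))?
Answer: Rational(-17890, 19269) ≈ -0.92843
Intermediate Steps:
Mul(Add(49813, 290097), Pow(Add(-240098, -126013), -1)) = Mul(339910, Pow(-366111, -1)) = Mul(339910, Rational(-1, 366111)) = Rational(-17890, 19269)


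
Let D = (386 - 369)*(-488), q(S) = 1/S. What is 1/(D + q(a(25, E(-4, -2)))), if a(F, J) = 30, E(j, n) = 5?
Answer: -30/248879 ≈ -0.00012054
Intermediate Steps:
D = -8296 (D = 17*(-488) = -8296)
1/(D + q(a(25, E(-4, -2)))) = 1/(-8296 + 1/30) = 1/(-248879/30) = -30/248879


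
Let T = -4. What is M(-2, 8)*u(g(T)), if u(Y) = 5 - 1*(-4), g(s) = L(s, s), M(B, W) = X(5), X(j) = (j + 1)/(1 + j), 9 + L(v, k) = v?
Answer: 9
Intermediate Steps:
L(v, k) = -9 + v
X(j) = 1 (X(j) = (1 + j)/(1 + j) = 1)
M(B, W) = 1
g(s) = -9 + s
u(Y) = 9 (u(Y) = 5 + 4 = 9)
M(-2, 8)*u(g(T)) = 1*9 = 9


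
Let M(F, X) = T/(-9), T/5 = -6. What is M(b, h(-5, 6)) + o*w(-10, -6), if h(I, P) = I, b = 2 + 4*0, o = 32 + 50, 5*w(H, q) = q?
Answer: -1426/15 ≈ -95.067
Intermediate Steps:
T = -30 (T = 5*(-6) = -30)
w(H, q) = q/5
o = 82
b = 2 (b = 2 + 0 = 2)
M(F, X) = 10/3 (M(F, X) = -30/(-9) = -30*(-⅑) = 10/3)
M(b, h(-5, 6)) + o*w(-10, -6) = 10/3 + 82*((⅕)*(-6)) = 10/3 + 82*(-6/5) = 10/3 - 492/5 = -1426/15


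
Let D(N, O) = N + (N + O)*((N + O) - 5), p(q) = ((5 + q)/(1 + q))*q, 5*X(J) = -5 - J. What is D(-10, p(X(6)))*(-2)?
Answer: -17108/225 ≈ -76.036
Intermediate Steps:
X(J) = -1 - J/5 (X(J) = (-5 - J)/5 = -1 - J/5)
p(q) = q*(5 + q)/(1 + q) (p(q) = ((5 + q)/(1 + q))*q = q*(5 + q)/(1 + q))
D(N, O) = N + (N + O)*(-5 + N + O)
D(-10, p(X(6)))*(-2) = ((-10)² + ((-1 - ⅕*6)*(5 + (-1 - ⅕*6))/(1 + (-1 - ⅕*6)))² - 5*(-1 - ⅕*6)*(5 + (-1 - ⅕*6))/(1 + (-1 - ⅕*6)) - 4*(-10) + 2*(-10)*((-1 - ⅕*6)*(5 + (-1 - ⅕*6))/(1 + (-1 - ⅕*6))))*(-2) = (100 + ((-1 - 6/5)*(5 + (-1 - 6/5))/(1 + (-1 - 6/5)))² - 5*(-1 - 6/5)*(5 + (-1 - 6/5))/(1 + (-1 - 6/5)) + 40 + 2*(-10)*((-1 - 6/5)*(5 + (-1 - 6/5))/(1 + (-1 - 6/5))))*(-2) = (100 + (-11*(5 - 11/5)/(5*(1 - 11/5)))² - (-11)*(5 - 11/5)/(1 - 11/5) + 40 + 2*(-10)*(-11*(5 - 11/5)/(5*(1 - 11/5))))*(-2) = (100 + (-11/5*14/5/(-6/5))² - (-11)*14/((-6/5)*5) + 40 + 2*(-10)*(-11/5*14/5/(-6/5)))*(-2) = (100 + (-11/5*(-⅚)*14/5)² - (-11)*(-5)*14/(6*5) + 40 + 2*(-10)*(-11/5*(-⅚)*14/5))*(-2) = (100 + (77/15)² - 5*77/15 + 40 + 2*(-10)*(77/15))*(-2) = (100 + 5929/225 - 77/3 + 40 - 308/3)*(-2) = (8554/225)*(-2) = -17108/225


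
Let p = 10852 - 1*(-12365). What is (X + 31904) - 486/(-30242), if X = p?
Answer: 833484884/15121 ≈ 55121.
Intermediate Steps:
p = 23217 (p = 10852 + 12365 = 23217)
X = 23217
(X + 31904) - 486/(-30242) = (23217 + 31904) - 486/(-30242) = 55121 - 486*(-1/30242) = 55121 + 243/15121 = 833484884/15121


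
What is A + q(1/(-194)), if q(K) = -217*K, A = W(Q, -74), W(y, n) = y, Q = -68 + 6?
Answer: -11811/194 ≈ -60.881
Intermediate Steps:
Q = -62
A = -62
A + q(1/(-194)) = -62 - 217/(-194) = -62 - 217*(-1/194) = -62 + 217/194 = -11811/194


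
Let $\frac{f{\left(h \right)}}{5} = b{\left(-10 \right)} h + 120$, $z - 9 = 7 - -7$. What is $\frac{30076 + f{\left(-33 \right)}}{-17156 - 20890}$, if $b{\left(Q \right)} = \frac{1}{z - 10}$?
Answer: $- \frac{398623}{494598} \approx -0.80595$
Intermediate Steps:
$z = 23$ ($z = 9 + \left(7 - -7\right) = 9 + \left(7 + 7\right) = 9 + 14 = 23$)
$b{\left(Q \right)} = \frac{1}{13}$ ($b{\left(Q \right)} = \frac{1}{23 - 10} = \frac{1}{13}$)
$f{\left(h \right)} = 600 + \frac{5 h}{13}$ ($f{\left(h \right)} = 5 \left(\frac{h}{13} + 120\right) = 5 \left(120 + \frac{h}{13}\right) = 600 + \frac{5 h}{13}$)
$\frac{30076 + f{\left(-33 \right)}}{-17156 - 20890} = \frac{30076 + \left(600 + \frac{5}{13} \left(-33\right)\right)}{-17156 - 20890} = \frac{30076 + \left(600 - \frac{165}{13}\right)}{-38046} = \left(30076 + \frac{7635}{13}\right) \left(- \frac{1}{38046}\right) = \frac{398623}{13} \left(- \frac{1}{38046}\right) = - \frac{398623}{494598}$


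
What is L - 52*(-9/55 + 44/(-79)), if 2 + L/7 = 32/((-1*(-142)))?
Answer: 7727362/308495 ≈ 25.049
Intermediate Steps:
L = -882/71 (L = -14 + 7*(32/((-1*(-142)))) = -14 + 7*(32/142) = -14 + 7*(32*(1/142)) = -14 + 7*(16/71) = -14 + 112/71 = -882/71 ≈ -12.423)
L - 52*(-9/55 + 44/(-79)) = -882/71 - 52*(-9/55 + 44/(-79)) = -882/71 - 52*(-9*1/55 + 44*(-1/79)) = -882/71 - 52*(-9/55 - 44/79) = -882/71 - 52*(-3131/4345) = -882/71 + 162812/4345 = 7727362/308495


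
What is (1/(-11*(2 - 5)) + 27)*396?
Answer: 10704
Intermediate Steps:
(1/(-11*(2 - 5)) + 27)*396 = (1/(-11*(-3)) + 27)*396 = (1/33 + 27)*396 = (892/33)*396 = 10704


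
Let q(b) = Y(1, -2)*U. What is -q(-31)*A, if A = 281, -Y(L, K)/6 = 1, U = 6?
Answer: 10116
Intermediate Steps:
Y(L, K) = -6 (Y(L, K) = -6*1 = -6)
q(b) = -36 (q(b) = -6*6 = -36)
-q(-31)*A = -(-36)*281 = -1*(-10116) = 10116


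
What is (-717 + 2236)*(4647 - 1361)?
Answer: 4991434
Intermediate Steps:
(-717 + 2236)*(4647 - 1361) = 1519*3286 = 4991434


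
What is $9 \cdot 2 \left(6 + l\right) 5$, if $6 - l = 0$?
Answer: $1080$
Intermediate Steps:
$l = 6$ ($l = 6 - 0 = 6 + 0 = 6$)
$9 \cdot 2 \left(6 + l\right) 5 = 9 \cdot 2 \left(6 + 6\right) 5 = 9 \cdot 2 \cdot 12 \cdot 5 = 9 \cdot 24 \cdot 5 = 216 \cdot 5 = 1080$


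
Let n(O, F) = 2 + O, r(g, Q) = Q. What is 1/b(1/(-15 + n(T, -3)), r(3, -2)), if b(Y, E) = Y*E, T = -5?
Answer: 9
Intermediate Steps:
b(Y, E) = E*Y
1/b(1/(-15 + n(T, -3)), r(3, -2)) = 1/(-2/(-15 + (2 - 5))) = 1/(-2/(-15 - 3)) = 1/(-2/(-18)) = 1/(-2*(-1/18)) = 1/(⅑) = 9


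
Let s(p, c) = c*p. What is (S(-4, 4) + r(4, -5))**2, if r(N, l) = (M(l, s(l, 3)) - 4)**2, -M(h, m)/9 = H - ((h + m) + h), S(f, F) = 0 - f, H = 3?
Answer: 4295491600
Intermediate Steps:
S(f, F) = -f
M(h, m) = -27 + 9*m + 18*h (M(h, m) = -9*(3 - ((h + m) + h)) = -9*(3 - (m + 2*h)) = -9*(3 + (-m - 2*h)) = -9*(3 - m - 2*h) = -27 + 9*m + 18*h)
r(N, l) = (-31 + 45*l)**2 (r(N, l) = ((-27 + 9*(3*l) + 18*l) - 4)**2 = ((-27 + 27*l + 18*l) - 4)**2 = ((-27 + 45*l) - 4)**2 = (-31 + 45*l)**2)
(S(-4, 4) + r(4, -5))**2 = (-1*(-4) + (-31 + 45*(-5))**2)**2 = (4 + (-31 - 225)**2)**2 = (4 + (-256)**2)**2 = (4 + 65536)**2 = 65540**2 = 4295491600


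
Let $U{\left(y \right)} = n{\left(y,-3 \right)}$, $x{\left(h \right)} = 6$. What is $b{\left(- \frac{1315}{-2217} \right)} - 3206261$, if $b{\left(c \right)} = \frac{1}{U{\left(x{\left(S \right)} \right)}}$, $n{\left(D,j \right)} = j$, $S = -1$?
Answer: $- \frac{9618784}{3} \approx -3.2063 \cdot 10^{6}$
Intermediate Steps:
$U{\left(y \right)} = -3$
$b{\left(c \right)} = - \frac{1}{3}$ ($b{\left(c \right)} = \frac{1}{-3} = - \frac{1}{3}$)
$b{\left(- \frac{1315}{-2217} \right)} - 3206261 = - \frac{1}{3} - 3206261 = - \frac{9618784}{3}$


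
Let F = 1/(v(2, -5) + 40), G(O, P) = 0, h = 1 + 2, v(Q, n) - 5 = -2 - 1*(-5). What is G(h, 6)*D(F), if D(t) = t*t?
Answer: 0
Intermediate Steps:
v(Q, n) = 8 (v(Q, n) = 5 + (-2 - 1*(-5)) = 5 + (-2 + 5) = 5 + 3 = 8)
h = 3
F = 1/48 (F = 1/(8 + 40) = 1/48 ≈ 0.020833)
D(t) = t**2
G(h, 6)*D(F) = 0*(1/48)**2 = 0*(1/2304) = 0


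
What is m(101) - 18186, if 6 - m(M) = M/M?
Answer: -18181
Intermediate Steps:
m(M) = 5 (m(M) = 6 - M/M = 6 - 1*1 = 6 - 1 = 5)
m(101) - 18186 = 5 - 18186 = -18181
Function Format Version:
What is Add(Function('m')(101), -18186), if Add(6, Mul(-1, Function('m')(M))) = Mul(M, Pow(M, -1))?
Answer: -18181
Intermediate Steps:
Function('m')(M) = 5 (Function('m')(M) = Add(6, Mul(-1, Mul(M, Pow(M, -1)))) = Add(6, Mul(-1, 1)) = Add(6, -1) = 5)
Add(Function('m')(101), -18186) = Add(5, -18186) = -18181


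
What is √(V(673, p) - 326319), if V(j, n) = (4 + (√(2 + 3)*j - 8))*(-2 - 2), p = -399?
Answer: √(-326303 - 2692*√5) ≈ 576.47*I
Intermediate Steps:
V(j, n) = 16 - 4*j*√5 (V(j, n) = (4 + (√5*j - 8))*(-4) = (4 + (j*√5 - 8))*(-4) = (4 + (-8 + j*√5))*(-4) = (-4 + j*√5)*(-4) = 16 - 4*j*√5)
√(V(673, p) - 326319) = √((16 - 4*673*√5) - 326319) = √((16 - 2692*√5) - 326319) = √(-326303 - 2692*√5)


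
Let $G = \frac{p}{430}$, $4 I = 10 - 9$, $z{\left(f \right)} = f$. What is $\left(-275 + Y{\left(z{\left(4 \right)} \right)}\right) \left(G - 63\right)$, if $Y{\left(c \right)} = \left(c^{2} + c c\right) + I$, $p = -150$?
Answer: $\frac{661251}{43} \approx 15378.0$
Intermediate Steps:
$I = \frac{1}{4}$ ($I = \frac{10 - 9}{4} = \frac{1}{4} \cdot 1 = \frac{1}{4} \approx 0.25$)
$G = - \frac{15}{43}$ ($G = - \frac{150}{430} = \left(-150\right) \frac{1}{430} = - \frac{15}{43} \approx -0.34884$)
$Y{\left(c \right)} = \frac{1}{4} + 2 c^{2}$ ($Y{\left(c \right)} = \left(c^{2} + c c\right) + \frac{1}{4} = \left(c^{2} + c^{2}\right) + \frac{1}{4} = 2 c^{2} + \frac{1}{4} = \frac{1}{4} + 2 c^{2}$)
$\left(-275 + Y{\left(z{\left(4 \right)} \right)}\right) \left(G - 63\right) = \left(-275 + \left(\frac{1}{4} + 2 \cdot 4^{2}\right)\right) \left(- \frac{15}{43} - 63\right) = \left(-275 + \left(\frac{1}{4} + 2 \cdot 16\right)\right) \left(- \frac{2724}{43}\right) = \left(-275 + \left(\frac{1}{4} + 32\right)\right) \left(- \frac{2724}{43}\right) = \left(-275 + \frac{129}{4}\right) \left(- \frac{2724}{43}\right) = \left(- \frac{971}{4}\right) \left(- \frac{2724}{43}\right) = \frac{661251}{43}$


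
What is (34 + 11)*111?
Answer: 4995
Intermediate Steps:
(34 + 11)*111 = 45*111 = 4995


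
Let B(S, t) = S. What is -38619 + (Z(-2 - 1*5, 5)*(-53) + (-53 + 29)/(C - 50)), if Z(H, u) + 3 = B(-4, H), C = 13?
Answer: -1415152/37 ≈ -38247.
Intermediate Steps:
Z(H, u) = -7 (Z(H, u) = -3 - 4 = -7)
-38619 + (Z(-2 - 1*5, 5)*(-53) + (-53 + 29)/(C - 50)) = -38619 + (-7*(-53) + (-53 + 29)/(13 - 50)) = -38619 + (371 - 24/(-37)) = -38619 + (371 - 24*(-1/37)) = -38619 + (371 + 24/37) = -38619 + 13751/37 = -1415152/37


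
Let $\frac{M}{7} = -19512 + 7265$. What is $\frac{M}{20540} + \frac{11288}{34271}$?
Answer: $- \frac{2706163039}{703926340} \approx -3.8444$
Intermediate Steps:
$M = -85729$ ($M = 7 \left(-19512 + 7265\right) = 7 \left(-12247\right) = -85729$)
$\frac{M}{20540} + \frac{11288}{34271} = - \frac{85729}{20540} + \frac{11288}{34271} = - \frac{2706163039}{703926340}$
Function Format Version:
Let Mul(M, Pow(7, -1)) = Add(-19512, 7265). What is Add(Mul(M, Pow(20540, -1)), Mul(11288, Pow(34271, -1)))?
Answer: Rational(-2706163039, 703926340) ≈ -3.8444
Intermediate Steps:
M = -85729 (M = Mul(7, Add(-19512, 7265)) = Mul(7, -12247) = -85729)
Add(Mul(M, Pow(20540, -1)), Mul(11288, Pow(34271, -1))) = Add(Mul(-85729, Pow(20540, -1)), Mul(11288, Pow(34271, -1))) = Add(Mul(-85729, Rational(1, 20540)), Mul(11288, Rational(1, 34271))) = Add(Rational(-85729, 20540), Rational(11288, 34271)) = Rational(-2706163039, 703926340)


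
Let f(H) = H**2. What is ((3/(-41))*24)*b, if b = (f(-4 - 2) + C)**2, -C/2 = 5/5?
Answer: -83232/41 ≈ -2030.0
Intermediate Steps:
C = -2 (C = -10/5 = -2*1 = -2)
b = 1156 (b = ((-4 - 2)**2 - 2)**2 = ((-6)**2 - 2)**2 = (36 - 2)**2 = 34**2 = 1156)
((3/(-41))*24)*b = ((3/(-41))*24)*1156 = ((3*(-1/41))*24)*1156 = -3/41*24*1156 = -72/41*1156 = -83232/41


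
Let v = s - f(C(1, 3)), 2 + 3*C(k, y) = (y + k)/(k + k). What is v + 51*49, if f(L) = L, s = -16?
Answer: 2483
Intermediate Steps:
C(k, y) = -2/3 + (k + y)/(6*k) (C(k, y) = -2/3 + ((y + k)/(k + k))/3 = -2/3 + ((k + y)/((2*k)))/3 = -2/3 + ((k + y)*(1/(2*k)))/3 = -2/3 + ((k + y)/(2*k))/3 = -2/3 + (k + y)/(6*k))
v = -16 (v = -16 - (3 - 3*1)/(6*1) = -16 - (3 - 3)/6 = -16 - 0/6 = -16 - 1*0 = -16 + 0 = -16)
v + 51*49 = -16 + 51*49 = -16 + 2499 = 2483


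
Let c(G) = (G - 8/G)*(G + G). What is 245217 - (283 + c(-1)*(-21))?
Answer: 244640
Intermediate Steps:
c(G) = 2*G*(G - 8/G) (c(G) = (G - 8/G)*(2*G) = 2*G*(G - 8/G))
245217 - (283 + c(-1)*(-21)) = 245217 - (283 + (-16 + 2*(-1)²)*(-21)) = 245217 - (283 + (-16 + 2*1)*(-21)) = 245217 - (283 + (-16 + 2)*(-21)) = 245217 - (283 - 14*(-21)) = 245217 - (283 + 294) = 245217 - 1*577 = 245217 - 577 = 244640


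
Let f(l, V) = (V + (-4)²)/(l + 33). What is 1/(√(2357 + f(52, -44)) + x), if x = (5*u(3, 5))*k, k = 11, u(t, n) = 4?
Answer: 18700/3913683 - √17026945/3913683 ≈ 0.0037238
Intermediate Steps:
f(l, V) = (16 + V)/(33 + l) (f(l, V) = (V + 16)/(33 + l) = (16 + V)/(33 + l))
x = 220 (x = (5*4)*11 = 20*11 = 220)
1/(√(2357 + f(52, -44)) + x) = 1/(√(2357 + (16 - 44)/(33 + 52)) + 220) = 1/(√(2357 - 28/85) + 220) = 1/(√(200317/85) + 220) = 1/(√17026945/85 + 220) = 1/(220 + √17026945/85)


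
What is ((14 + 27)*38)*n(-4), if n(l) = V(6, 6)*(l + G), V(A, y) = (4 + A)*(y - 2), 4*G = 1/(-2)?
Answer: -257070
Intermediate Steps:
G = -1/8 (G = (1/4)/(-2) = (1/4)*(-1/2) = -1/8 ≈ -0.12500)
V(A, y) = (-2 + y)*(4 + A) (V(A, y) = (4 + A)*(-2 + y) = (-2 + y)*(4 + A))
n(l) = -5 + 40*l (n(l) = (-8 - 2*6 + 4*6 + 6*6)*(l - 1/8) = (-8 - 12 + 24 + 36)*(-1/8 + l) = 40*(-1/8 + l) = -5 + 40*l)
((14 + 27)*38)*n(-4) = ((14 + 27)*38)*(-5 + 40*(-4)) = (41*38)*(-5 - 160) = 1558*(-165) = -257070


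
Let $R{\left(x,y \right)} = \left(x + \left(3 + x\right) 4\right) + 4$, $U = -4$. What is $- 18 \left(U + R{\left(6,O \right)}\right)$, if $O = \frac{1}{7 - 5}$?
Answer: $-756$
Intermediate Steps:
$O = \frac{1}{2} \approx 0.5$
$R{\left(x,y \right)} = 16 + 5 x$ ($R{\left(x,y \right)} = \left(x + \left(12 + 4 x\right)\right) + 4 = \left(12 + 5 x\right) + 4 = 16 + 5 x$)
$- 18 \left(U + R{\left(6,O \right)}\right) = - 18 \left(-4 + \left(16 + 5 \cdot 6\right)\right) = - 18 \left(-4 + \left(16 + 30\right)\right) = - 18 \left(-4 + 46\right) = \left(-18\right) 42 = -756$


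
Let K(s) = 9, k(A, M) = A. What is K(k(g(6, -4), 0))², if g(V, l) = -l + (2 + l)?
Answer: 81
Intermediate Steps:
g(V, l) = 2
K(k(g(6, -4), 0))² = 9² = 81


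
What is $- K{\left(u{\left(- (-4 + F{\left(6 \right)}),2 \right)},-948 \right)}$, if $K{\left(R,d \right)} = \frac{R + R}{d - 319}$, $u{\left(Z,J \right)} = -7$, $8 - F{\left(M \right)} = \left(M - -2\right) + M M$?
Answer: $- \frac{2}{181} \approx -0.01105$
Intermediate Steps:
$F{\left(M \right)} = 6 - M - M^{2}$ ($F{\left(M \right)} = 8 - \left(\left(M - -2\right) + M M\right) = 8 - \left(\left(M + 2\right) + M^{2}\right) = 8 - \left(\left(2 + M\right) + M^{2}\right) = 8 - \left(2 + M + M^{2}\right) = 6 - M - M^{2}$)
$K{\left(R,d \right)} = \frac{2 R}{-319 + d}$
$- K{\left(u{\left(- (-4 + F{\left(6 \right)}),2 \right)},-948 \right)} = - \frac{2 \left(-7\right)}{-319 - 948} = - \frac{2 \left(-7\right)}{-1267} = - \frac{2 \left(-7\right) \left(-1\right)}{1267} = \left(-1\right) \frac{2}{181} = - \frac{2}{181}$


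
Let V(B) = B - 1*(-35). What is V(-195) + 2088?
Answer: 1928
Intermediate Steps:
V(B) = 35 + B (V(B) = B + 35 = 35 + B)
V(-195) + 2088 = (35 - 195) + 2088 = -160 + 2088 = 1928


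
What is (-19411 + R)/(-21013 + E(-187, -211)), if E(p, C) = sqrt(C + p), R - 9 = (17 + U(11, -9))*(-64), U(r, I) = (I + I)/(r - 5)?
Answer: 142173958/147182189 + 6766*I*sqrt(398)/147182189 ≈ 0.96597 + 0.0009171*I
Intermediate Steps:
U(r, I) = 2*I/(-5 + r) (U(r, I) = (2*I)/(-5 + r) = 2*I/(-5 + r))
R = -887 (R = 9 + (17 + 2*(-9)/(-5 + 11))*(-64) = 9 + (17 + 2*(-9)/6)*(-64) = 9 + (17 + 2*(-9)*(1/6))*(-64) = 9 + (17 - 3)*(-64) = 9 + 14*(-64) = 9 - 896 = -887)
(-19411 + R)/(-21013 + E(-187, -211)) = (-19411 - 887)/(-21013 + sqrt(-211 - 187)) = -20298/(-21013 + sqrt(-398)) = -20298/(-21013 + I*sqrt(398))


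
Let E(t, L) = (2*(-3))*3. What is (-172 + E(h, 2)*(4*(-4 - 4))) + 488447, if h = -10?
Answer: 488851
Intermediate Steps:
E(t, L) = -18 (E(t, L) = -6*3 = -18)
(-172 + E(h, 2)*(4*(-4 - 4))) + 488447 = (-172 - 72*(-4 - 4)) + 488447 = (-172 - 72*(-8)) + 488447 = (-172 - 18*(-32)) + 488447 = (-172 + 576) + 488447 = 404 + 488447 = 488851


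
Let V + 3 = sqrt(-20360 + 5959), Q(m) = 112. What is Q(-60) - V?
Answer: 115 - I*sqrt(14401) ≈ 115.0 - 120.0*I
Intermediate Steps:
V = -3 + I*sqrt(14401) (V = -3 + sqrt(-20360 + 5959) = -3 + sqrt(-14401) = -3 + I*sqrt(14401) ≈ -3.0 + 120.0*I)
Q(-60) - V = 112 - (-3 + I*sqrt(14401)) = 112 + (3 - I*sqrt(14401)) = 115 - I*sqrt(14401)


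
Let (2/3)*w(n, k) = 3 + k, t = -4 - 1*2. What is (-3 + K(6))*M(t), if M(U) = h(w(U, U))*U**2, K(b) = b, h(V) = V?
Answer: -486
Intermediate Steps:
t = -6 (t = -4 - 2 = -6)
w(n, k) = 9/2 + 3*k/2 (w(n, k) = 3*(3 + k)/2 = 9/2 + 3*k/2)
M(U) = U**2*(9/2 + 3*U/2) (M(U) = (9/2 + 3*U/2)*U**2 = U**2*(9/2 + 3*U/2))
(-3 + K(6))*M(t) = (-3 + 6)*((3/2)*(-6)**2*(3 - 6)) = 3*((3/2)*36*(-3)) = 3*(-162) = -486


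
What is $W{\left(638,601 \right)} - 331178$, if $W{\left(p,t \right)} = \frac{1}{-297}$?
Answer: $- \frac{98359867}{297} \approx -3.3118 \cdot 10^{5}$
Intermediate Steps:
$W{\left(p,t \right)} = - \frac{1}{297}$
$W{\left(638,601 \right)} - 331178 = - \frac{1}{297} - 331178 = - \frac{98359867}{297}$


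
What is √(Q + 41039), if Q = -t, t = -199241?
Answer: 2*√60070 ≈ 490.18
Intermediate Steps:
Q = 199241 (Q = -1*(-199241) = 199241)
√(Q + 41039) = √(199241 + 41039) = √240280 = 2*√60070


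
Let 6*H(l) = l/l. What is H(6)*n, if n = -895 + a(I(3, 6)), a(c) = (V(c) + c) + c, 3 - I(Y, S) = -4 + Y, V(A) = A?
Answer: -883/6 ≈ -147.17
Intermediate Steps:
I(Y, S) = 7 - Y (I(Y, S) = 3 - (-4 + Y) = 3 + (4 - Y) = 7 - Y)
H(l) = ⅙ (H(l) = (l/l)/6 = (⅙)*1 = ⅙)
a(c) = 3*c (a(c) = (c + c) + c = 2*c + c = 3*c)
n = -883 (n = -895 + 3*(7 - 1*3) = -895 + 3*(7 - 3) = -895 + 3*4 = -895 + 12 = -883)
H(6)*n = (⅙)*(-883) = -883/6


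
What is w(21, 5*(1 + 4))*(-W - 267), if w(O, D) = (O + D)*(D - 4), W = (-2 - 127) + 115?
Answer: -244398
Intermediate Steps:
W = -14 (W = -129 + 115 = -14)
w(O, D) = (-4 + D)*(D + O) (w(O, D) = (D + O)*(-4 + D) = (-4 + D)*(D + O))
w(21, 5*(1 + 4))*(-W - 267) = ((5*(1 + 4))² - 20*(1 + 4) - 4*21 + (5*(1 + 4))*21)*(-1*(-14) - 267) = ((5*5)² - 20*5 - 84 + (5*5)*21)*(14 - 267) = (25² - 4*25 - 84 + 25*21)*(-253) = (625 - 100 - 84 + 525)*(-253) = 966*(-253) = -244398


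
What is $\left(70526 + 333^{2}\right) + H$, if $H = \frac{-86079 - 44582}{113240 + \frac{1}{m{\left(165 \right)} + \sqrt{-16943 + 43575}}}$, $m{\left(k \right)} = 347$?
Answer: $\frac{218155675440434618168}{1202530457623761} - \frac{261322 \sqrt{6658}}{1202530457623761} \approx 1.8141 \cdot 10^{5}$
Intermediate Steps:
$H = - \frac{130661}{113240 + \frac{1}{347 + 2 \sqrt{6658}}}$ ($H = \frac{-86079 - 44582}{113240 + \frac{1}{347 + \sqrt{-16943 + 43575}}} = - \frac{130661}{113240 + \frac{1}{347 + \sqrt{26632}}} = - \frac{130661}{113240 + \frac{1}{347 + 2 \sqrt{6658}}} \approx -1.1538$)
$\left(70526 + 333^{2}\right) + H = \left(70526 + 333^{2}\right) - \left(\frac{1387529379983647}{1202530457623761} + \frac{261322 \sqrt{6658}}{1202530457623761}\right) = \left(70526 + 110889\right) - \left(\frac{1387529379983647}{1202530457623761} + \frac{261322 \sqrt{6658}}{1202530457623761}\right) = 181415 - \left(\frac{1387529379983647}{1202530457623761} + \frac{261322 \sqrt{6658}}{1202530457623761}\right) = \frac{218155675440434618168}{1202530457623761} - \frac{261322 \sqrt{6658}}{1202530457623761}$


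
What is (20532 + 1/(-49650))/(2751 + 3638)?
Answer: 1019413799/317213850 ≈ 3.2136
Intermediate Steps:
(20532 + 1/(-49650))/(2751 + 3638) = (20532 - 1/49650)/6389 = (1019413799/49650)*(1/6389) = 1019413799/317213850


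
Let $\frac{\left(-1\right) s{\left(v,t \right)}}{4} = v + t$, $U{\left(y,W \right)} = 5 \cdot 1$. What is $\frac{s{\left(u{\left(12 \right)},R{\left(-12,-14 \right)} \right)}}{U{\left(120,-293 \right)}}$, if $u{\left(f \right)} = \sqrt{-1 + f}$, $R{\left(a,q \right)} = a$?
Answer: $\frac{48}{5} - \frac{4 \sqrt{11}}{5} \approx 6.9467$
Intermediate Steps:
$U{\left(y,W \right)} = 5$
$s{\left(v,t \right)} = - 4 t - 4 v$ ($s{\left(v,t \right)} = - 4 \left(v + t\right) = - 4 \left(t + v\right) = - 4 t - 4 v$)
$\frac{s{\left(u{\left(12 \right)},R{\left(-12,-14 \right)} \right)}}{U{\left(120,-293 \right)}} = \frac{\left(-4\right) \left(-12\right) - 4 \sqrt{-1 + 12}}{5} = \left(48 - 4 \sqrt{11}\right) \frac{1}{5} = \frac{48}{5} - \frac{4 \sqrt{11}}{5}$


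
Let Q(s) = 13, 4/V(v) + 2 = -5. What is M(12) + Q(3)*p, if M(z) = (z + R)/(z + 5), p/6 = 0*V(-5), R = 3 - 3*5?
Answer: 0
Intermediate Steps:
R = -12 (R = 3 - 15 = -12)
V(v) = -4/7 (V(v) = 4/(-2 - 5) = 4/(-7) = 4*(-1/7) = -4/7)
p = 0 (p = 6*(0*(-4/7)) = 6*0 = 0)
M(z) = (-12 + z)/(5 + z) (M(z) = (z - 12)/(z + 5) = (-12 + z)/(5 + z))
M(12) + Q(3)*p = (-12 + 12)/(5 + 12) + 13*0 = 0/17 + 0 = (1/17)*0 + 0 = 0 + 0 = 0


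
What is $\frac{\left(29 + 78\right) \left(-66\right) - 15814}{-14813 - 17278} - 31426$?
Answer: $- \frac{53077310}{1689} \approx -31425.0$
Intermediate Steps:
$\frac{\left(29 + 78\right) \left(-66\right) - 15814}{-14813 - 17278} - 31426 = \frac{107 \left(-66\right) - 15814}{-32091} - 31426 = \left(-7062 - 15814\right) \left(- \frac{1}{32091}\right) - 31426 = \left(-22876\right) \left(- \frac{1}{32091}\right) - 31426 = \frac{1204}{1689} - 31426 = - \frac{53077310}{1689}$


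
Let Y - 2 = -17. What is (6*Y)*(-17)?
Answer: 1530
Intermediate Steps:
Y = -15 (Y = 2 - 17 = -15)
(6*Y)*(-17) = (6*(-15))*(-17) = -90*(-17) = 1530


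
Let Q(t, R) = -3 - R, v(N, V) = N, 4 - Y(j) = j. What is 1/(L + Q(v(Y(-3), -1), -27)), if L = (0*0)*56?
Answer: 1/24 ≈ 0.041667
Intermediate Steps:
Y(j) = 4 - j
L = 0 (L = 0*56 = 0)
1/(L + Q(v(Y(-3), -1), -27)) = 1/(0 + (-3 - 1*(-27))) = 1/(0 + (-3 + 27)) = 1/(0 + 24) = 1/24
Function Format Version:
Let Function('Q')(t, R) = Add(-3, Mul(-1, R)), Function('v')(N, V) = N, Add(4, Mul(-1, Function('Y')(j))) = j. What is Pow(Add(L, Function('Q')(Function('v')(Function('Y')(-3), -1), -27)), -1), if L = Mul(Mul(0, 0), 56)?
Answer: Rational(1, 24) ≈ 0.041667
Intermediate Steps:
Function('Y')(j) = Add(4, Mul(-1, j))
L = 0 (L = Mul(0, 56) = 0)
Pow(Add(L, Function('Q')(Function('v')(Function('Y')(-3), -1), -27)), -1) = Pow(Add(0, Add(-3, Mul(-1, -27))), -1) = Pow(Add(0, Add(-3, 27)), -1) = Pow(Add(0, 24), -1) = Pow(24, -1) = Rational(1, 24)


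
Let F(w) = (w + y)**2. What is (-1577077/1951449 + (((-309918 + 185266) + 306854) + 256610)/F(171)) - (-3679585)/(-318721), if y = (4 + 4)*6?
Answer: -2450399836709486/764876834351271 ≈ -3.2037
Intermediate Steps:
y = 48 (y = 8*6 = 48)
F(w) = (48 + w)**2 (F(w) = (w + 48)**2 = (48 + w)**2)
(-1577077/1951449 + (((-309918 + 185266) + 306854) + 256610)/F(171)) - (-3679585)/(-318721) = (-1577077/1951449 + (((-309918 + 185266) + 306854) + 256610)/((48 + 171)**2)) - (-3679585)/(-318721) = (-1577077*1/1951449 + ((-124652 + 306854) + 256610)/(219**2)) - (-3679585)*(-1)/318721 = (-1577077/1951449 + (182202 + 256610)/47961) - 1*283045/24517 = (-1577077/1951449 + 438812*(1/47961)) - 283045/24517 = (-1577077/1951449 + 438812/47961) - 283045/24517 = 260227016197/31197815163 - 283045/24517 = -2450399836709486/764876834351271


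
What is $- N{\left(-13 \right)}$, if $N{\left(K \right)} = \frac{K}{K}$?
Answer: $-1$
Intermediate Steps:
$N{\left(K \right)} = 1$
$- N{\left(-13 \right)} = \left(-1\right) 1 = -1$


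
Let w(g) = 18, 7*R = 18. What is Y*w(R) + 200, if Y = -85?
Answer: -1330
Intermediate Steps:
R = 18/7 (R = (⅐)*18 = 18/7 ≈ 2.5714)
Y*w(R) + 200 = -85*18 + 200 = -1530 + 200 = -1330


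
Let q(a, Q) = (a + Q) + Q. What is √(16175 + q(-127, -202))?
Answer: 2*√3911 ≈ 125.08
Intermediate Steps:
q(a, Q) = a + 2*Q (q(a, Q) = (Q + a) + Q = a + 2*Q)
√(16175 + q(-127, -202)) = √(16175 + (-127 + 2*(-202))) = √(16175 + (-127 - 404)) = √(16175 - 531) = √15644 = 2*√3911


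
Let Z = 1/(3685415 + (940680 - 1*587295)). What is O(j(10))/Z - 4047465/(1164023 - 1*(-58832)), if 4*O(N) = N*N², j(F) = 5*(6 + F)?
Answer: 126434989413590507/244571 ≈ 5.1697e+11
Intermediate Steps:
Z = 1/4038800 (Z = 1/(3685415 + (940680 - 587295)) = 1/(3685415 + 353385) = 1/4038800 ≈ 2.4760e-7)
j(F) = 30 + 5*F
O(N) = N³/4 (O(N) = (N*N²)/4 = N³/4)
O(j(10))/Z - 4047465/(1164023 - 1*(-58832)) = ((30 + 5*10)³/4)/(1/4038800) - 4047465/(1164023 - 1*(-58832)) = ((30 + 50)³/4)*4038800 - 4047465/(1164023 + 58832) = ((¼)*80³)*4038800 - 4047465/1222855 = ((¼)*512000)*4038800 - 4047465*1/1222855 = 128000*4038800 - 809493/244571 = 516966400000 - 809493/244571 = 126434989413590507/244571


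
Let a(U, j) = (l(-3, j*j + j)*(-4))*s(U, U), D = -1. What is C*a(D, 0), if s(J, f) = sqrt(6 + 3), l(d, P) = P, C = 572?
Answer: 0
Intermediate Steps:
s(J, f) = 3 (s(J, f) = sqrt(9) = 3)
a(U, j) = -12*j - 12*j**2 (a(U, j) = ((j*j + j)*(-4))*3 = ((j**2 + j)*(-4))*3 = ((j + j**2)*(-4))*3 = (-4*j - 4*j**2)*3 = -12*j - 12*j**2)
C*a(D, 0) = 572*(-12*0*(1 + 0)) = 572*(-12*0*1) = 572*0 = 0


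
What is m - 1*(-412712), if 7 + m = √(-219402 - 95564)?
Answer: 412705 + I*√314966 ≈ 4.1271e+5 + 561.22*I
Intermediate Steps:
m = -7 + I*√314966 (m = -7 + √(-219402 - 95564) = -7 + √(-314966) = -7 + I*√314966 ≈ -7.0 + 561.22*I)
m - 1*(-412712) = (-7 + I*√314966) - 1*(-412712) = (-7 + I*√314966) + 412712 = 412705 + I*√314966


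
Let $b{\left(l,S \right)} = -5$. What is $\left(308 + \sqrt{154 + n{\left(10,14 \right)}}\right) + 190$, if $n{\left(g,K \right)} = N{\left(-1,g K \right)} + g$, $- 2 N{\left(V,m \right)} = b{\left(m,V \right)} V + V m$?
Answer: $498 + \frac{\sqrt{926}}{2} \approx 513.21$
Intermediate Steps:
$N{\left(V,m \right)} = \frac{5 V}{2} - \frac{V m}{2}$ ($N{\left(V,m \right)} = - \frac{- 5 V + V m}{2} = \frac{5 V}{2} - \frac{V m}{2}$)
$n{\left(g,K \right)} = - \frac{5}{2} + g + \frac{K g}{2}$ ($n{\left(g,K \right)} = \frac{1}{2} \left(-1\right) \left(5 - g K\right) + g = \frac{1}{2} \left(-1\right) \left(5 - K g\right) + g = \left(- \frac{5}{2} + \frac{K g}{2}\right) + g = - \frac{5}{2} + g + \frac{K g}{2}$)
$\left(308 + \sqrt{154 + n{\left(10,14 \right)}}\right) + 190 = \left(308 + \sqrt{154 + \left(- \frac{5}{2} + 10 + \frac{1}{2} \cdot 14 \cdot 10\right)}\right) + 190 = \left(308 + \sqrt{154 + \left(- \frac{5}{2} + 10 + 70\right)}\right) + 190 = \left(308 + \sqrt{154 + \frac{155}{2}}\right) + 190 = \left(308 + \sqrt{\frac{463}{2}}\right) + 190 = \left(308 + \frac{\sqrt{926}}{2}\right) + 190 = 498 + \frac{\sqrt{926}}{2}$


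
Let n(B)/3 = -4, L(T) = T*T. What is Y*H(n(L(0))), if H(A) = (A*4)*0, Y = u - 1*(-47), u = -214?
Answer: 0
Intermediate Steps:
L(T) = T**2
Y = -167 (Y = -214 - 1*(-47) = -214 + 47 = -167)
n(B) = -12 (n(B) = 3*(-4) = -12)
H(A) = 0 (H(A) = (4*A)*0 = 0)
Y*H(n(L(0))) = -167*0 = 0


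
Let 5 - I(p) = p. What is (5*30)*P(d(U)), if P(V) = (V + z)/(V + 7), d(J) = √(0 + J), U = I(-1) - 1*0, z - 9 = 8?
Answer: 16950/43 - 1500*√6/43 ≈ 308.74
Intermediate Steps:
z = 17 (z = 9 + 8 = 17)
I(p) = 5 - p
U = 6 (U = (5 - 1*(-1)) - 1*0 = (5 + 1) + 0 = 6 + 0 = 6)
d(J) = √J
P(V) = (17 + V)/(7 + V) (P(V) = (V + 17)/(V + 7) = (17 + V)/(7 + V))
(5*30)*P(d(U)) = (5*30)*((17 + √6)/(7 + √6)) = 150*((17 + √6)/(7 + √6)) = 150*(17 + √6)/(7 + √6)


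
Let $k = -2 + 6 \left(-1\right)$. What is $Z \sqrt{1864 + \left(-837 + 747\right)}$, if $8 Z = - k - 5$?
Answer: $\frac{3 \sqrt{1774}}{8} \approx 15.795$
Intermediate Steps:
$k = -8$ ($k = -2 - 6 = -8$)
$Z = \frac{3}{8}$ ($Z = \frac{\left(-1\right) \left(-8\right) - 5}{8} = \frac{8 - 5}{8} = \frac{1}{8} \cdot 3 = \frac{3}{8} \approx 0.375$)
$Z \sqrt{1864 + \left(-837 + 747\right)} = \frac{3 \sqrt{1864 + \left(-837 + 747\right)}}{8} = \frac{3 \sqrt{1864 - 90}}{8} = \frac{3 \sqrt{1774}}{8}$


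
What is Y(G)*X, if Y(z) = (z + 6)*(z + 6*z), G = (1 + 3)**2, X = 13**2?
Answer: 416416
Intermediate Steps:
X = 169
G = 16 (G = 4**2 = 16)
Y(z) = 7*z*(6 + z) (Y(z) = (6 + z)*(7*z) = 7*z*(6 + z))
Y(G)*X = (7*16*(6 + 16))*169 = (7*16*22)*169 = 2464*169 = 416416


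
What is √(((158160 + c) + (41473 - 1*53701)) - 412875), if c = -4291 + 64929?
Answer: 11*I*√1705 ≈ 454.21*I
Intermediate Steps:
c = 60638
√(((158160 + c) + (41473 - 1*53701)) - 412875) = √(((158160 + 60638) + (41473 - 1*53701)) - 412875) = √((218798 + (41473 - 53701)) - 412875) = √((218798 - 12228) - 412875) = √(206570 - 412875) = √(-206305) = 11*I*√1705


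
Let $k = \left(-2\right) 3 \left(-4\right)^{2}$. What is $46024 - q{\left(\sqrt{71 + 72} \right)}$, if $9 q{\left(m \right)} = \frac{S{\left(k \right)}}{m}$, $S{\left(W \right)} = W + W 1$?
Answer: $46024 + \frac{64 \sqrt{143}}{429} \approx 46026.0$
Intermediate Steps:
$k = -96$ ($k = \left(-6\right) 16 = -96$)
$S{\left(W \right)} = 2 W$ ($S{\left(W \right)} = W + W = 2 W$)
$q{\left(m \right)} = - \frac{64}{3 m}$ ($q{\left(m \right)} = \frac{2 \left(-96\right) \frac{1}{m}}{9} = \frac{\left(-192\right) \frac{1}{m}}{9} = - \frac{64}{3 m}$)
$46024 - q{\left(\sqrt{71 + 72} \right)} = 46024 - - \frac{64}{3 \sqrt{71 + 72}} = 46024 - - \frac{64}{3 \sqrt{143}} = 46024 - - \frac{64 \frac{\sqrt{143}}{143}}{3} = 46024 - - \frac{64 \sqrt{143}}{429} = 46024 + \frac{64 \sqrt{143}}{429}$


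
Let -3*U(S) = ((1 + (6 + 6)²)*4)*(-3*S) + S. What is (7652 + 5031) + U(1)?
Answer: 39788/3 ≈ 13263.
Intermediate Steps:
U(S) = 1739*S/3 (U(S) = -(((1 + (6 + 6)²)*4)*(-3*S) + S)/3 = -(((1 + 12²)*4)*(-3*S) + S)/3 = -(((1 + 144)*4)*(-3*S) + S)/3 = -((145*4)*(-3*S) + S)/3 = -(580*(-3*S) + S)/3 = -(-1740*S + S)/3 = -(-1739)*S/3 = 1739*S/3)
(7652 + 5031) + U(1) = (7652 + 5031) + (1739/3)*1 = 12683 + 1739/3 = 39788/3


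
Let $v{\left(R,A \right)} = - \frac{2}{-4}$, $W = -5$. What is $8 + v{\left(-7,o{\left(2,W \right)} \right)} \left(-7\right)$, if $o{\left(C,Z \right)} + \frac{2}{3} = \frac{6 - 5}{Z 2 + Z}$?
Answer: $\frac{9}{2} \approx 4.5$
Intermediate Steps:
$o{\left(C,Z \right)} = - \frac{2}{3} + \frac{1}{3 Z}$ ($o{\left(C,Z \right)} = - \frac{2}{3} + \frac{6 - 5}{Z 2 + Z} = - \frac{2}{3} + 1 \frac{1}{2 Z + Z} = - \frac{2}{3} + 1 \frac{1}{3 Z} = - \frac{2}{3} + \frac{1}{3 Z}$)
$v{\left(R,A \right)} = \frac{1}{2}$ ($v{\left(R,A \right)} = \left(-2\right) \left(- \frac{1}{4}\right) = \frac{1}{2}$)
$8 + v{\left(-7,o{\left(2,W \right)} \right)} \left(-7\right) = 8 + \frac{1}{2} \left(-7\right) = 8 - \frac{7}{2} = \frac{9}{2}$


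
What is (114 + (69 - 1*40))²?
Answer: 20449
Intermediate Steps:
(114 + (69 - 1*40))² = (114 + (69 - 40))² = (114 + 29)² = 143² = 20449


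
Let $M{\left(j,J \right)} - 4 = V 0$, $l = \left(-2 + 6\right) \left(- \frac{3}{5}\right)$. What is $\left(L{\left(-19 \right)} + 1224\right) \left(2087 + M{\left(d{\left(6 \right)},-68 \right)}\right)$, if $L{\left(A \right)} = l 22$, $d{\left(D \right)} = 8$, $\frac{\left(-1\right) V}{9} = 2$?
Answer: $\frac{12244896}{5} \approx 2.449 \cdot 10^{6}$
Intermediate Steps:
$V = -18$ ($V = \left(-9\right) 2 = -18$)
$l = - \frac{12}{5}$ ($l = 4 \left(\left(-3\right) \frac{1}{5}\right) = 4 \left(- \frac{3}{5}\right) = - \frac{12}{5} \approx -2.4$)
$L{\left(A \right)} = - \frac{264}{5}$ ($L{\left(A \right)} = \left(- \frac{12}{5}\right) 22 = - \frac{264}{5}$)
$M{\left(j,J \right)} = 4$ ($M{\left(j,J \right)} = 4 - 0 = 4 + 0 = 4$)
$\left(L{\left(-19 \right)} + 1224\right) \left(2087 + M{\left(d{\left(6 \right)},-68 \right)}\right) = \left(- \frac{264}{5} + 1224\right) \left(2087 + 4\right) = \frac{5856}{5} \cdot 2091 = \frac{12244896}{5}$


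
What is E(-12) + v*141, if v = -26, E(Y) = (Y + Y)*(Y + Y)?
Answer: -3090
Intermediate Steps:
E(Y) = 4*Y**2 (E(Y) = (2*Y)*(2*Y) = 4*Y**2)
E(-12) + v*141 = 4*(-12)**2 - 26*141 = 4*144 - 3666 = 576 - 3666 = -3090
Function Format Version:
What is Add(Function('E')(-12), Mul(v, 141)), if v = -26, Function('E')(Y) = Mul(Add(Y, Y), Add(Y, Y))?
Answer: -3090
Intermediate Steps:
Function('E')(Y) = Mul(4, Pow(Y, 2)) (Function('E')(Y) = Mul(Mul(2, Y), Mul(2, Y)) = Mul(4, Pow(Y, 2)))
Add(Function('E')(-12), Mul(v, 141)) = Add(Mul(4, Pow(-12, 2)), Mul(-26, 141)) = Add(Mul(4, 144), -3666) = Add(576, -3666) = -3090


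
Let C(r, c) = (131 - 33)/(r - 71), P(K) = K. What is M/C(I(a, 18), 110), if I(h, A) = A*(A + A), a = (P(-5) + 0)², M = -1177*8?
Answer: -2716516/49 ≈ -55439.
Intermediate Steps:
M = -9416
a = 25 (a = (-5 + 0)² = (-5)² = 25)
I(h, A) = 2*A² (I(h, A) = A*(2*A) = 2*A²)
C(r, c) = 98/(-71 + r)
M/C(I(a, 18), 110) = -9416/(98/(-71 + 2*18²)) = -9416/(98/(-71 + 2*324)) = -9416/(98/(-71 + 648)) = -9416/(98/577) = -9416/(98*(1/577)) = -9416/98/577 = -9416*577/98 = -2716516/49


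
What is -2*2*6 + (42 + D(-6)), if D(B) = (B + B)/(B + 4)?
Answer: 24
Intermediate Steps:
D(B) = 2*B/(4 + B) (D(B) = (2*B)/(4 + B) = 2*B/(4 + B))
-2*2*6 + (42 + D(-6)) = -2*2*6 + (42 + 2*(-6)/(4 - 6)) = -4*6 + (42 + 2*(-6)/(-2)) = -24 + (42 + 2*(-6)*(-½)) = -24 + (42 + 6) = -24 + 48 = 24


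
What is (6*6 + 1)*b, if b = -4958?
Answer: -183446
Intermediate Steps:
(6*6 + 1)*b = (6*6 + 1)*(-4958) = (36 + 1)*(-4958) = 37*(-4958) = -183446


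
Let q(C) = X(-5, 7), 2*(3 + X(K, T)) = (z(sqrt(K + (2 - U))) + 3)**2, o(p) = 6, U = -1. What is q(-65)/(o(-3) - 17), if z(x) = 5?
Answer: -29/11 ≈ -2.6364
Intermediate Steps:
X(K, T) = 29 (X(K, T) = -3 + (5 + 3)**2/2 = -3 + (1/2)*8**2 = -3 + (1/2)*64 = -3 + 32 = 29)
q(C) = 29
q(-65)/(o(-3) - 17) = 29/(6 - 17) = 29/(-11) = -1/11*29 = -29/11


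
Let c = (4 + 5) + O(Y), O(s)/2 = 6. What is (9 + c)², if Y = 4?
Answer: 900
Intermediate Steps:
O(s) = 12 (O(s) = 2*6 = 12)
c = 21 (c = (4 + 5) + 12 = 9 + 12 = 21)
(9 + c)² = (9 + 21)² = 30² = 900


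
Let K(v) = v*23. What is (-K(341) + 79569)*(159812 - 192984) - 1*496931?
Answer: -2379791803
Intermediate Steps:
K(v) = 23*v
(-K(341) + 79569)*(159812 - 192984) - 1*496931 = (-23*341 + 79569)*(159812 - 192984) - 1*496931 = (-1*7843 + 79569)*(-33172) - 496931 = (-7843 + 79569)*(-33172) - 496931 = 71726*(-33172) - 496931 = -2379294872 - 496931 = -2379791803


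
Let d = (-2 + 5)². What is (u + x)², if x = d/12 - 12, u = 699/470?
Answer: 84217329/883600 ≈ 95.312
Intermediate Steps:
u = 699/470 (u = 699*(1/470) = 699/470 ≈ 1.4872)
d = 9 (d = 3² = 9)
x = -45/4 (x = 9/12 - 12 = 9*(1/12) - 12 = ¾ - 12 = -45/4 ≈ -11.250)
(u + x)² = (699/470 - 45/4)² = (-9177/940)² = 84217329/883600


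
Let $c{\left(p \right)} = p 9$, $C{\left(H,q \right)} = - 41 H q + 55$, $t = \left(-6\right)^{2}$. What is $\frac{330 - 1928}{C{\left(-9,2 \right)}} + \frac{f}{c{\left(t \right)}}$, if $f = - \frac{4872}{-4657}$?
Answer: $- \frac{200608964}{99711027} \approx -2.0119$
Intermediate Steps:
$t = 36$
$C{\left(H,q \right)} = 55 - 41 H q$ ($C{\left(H,q \right)} = - 41 H q + 55 = 55 - 41 H q$)
$c{\left(p \right)} = 9 p$
$f = \frac{4872}{4657}$ ($f = \left(-4872\right) \left(- \frac{1}{4657}\right) = \frac{4872}{4657} \approx 1.0462$)
$\frac{330 - 1928}{C{\left(-9,2 \right)}} + \frac{f}{c{\left(t \right)}} = \frac{330 - 1928}{55 - \left(-369\right) 2} + \frac{4872}{4657 \cdot 9 \cdot 36} = - \frac{1598}{55 + 738} + \frac{4872}{4657 \cdot 324} = - \frac{1598}{793} + \frac{4872}{4657} \cdot \frac{1}{324} = \left(-1598\right) \frac{1}{793} + \frac{406}{125739} = - \frac{1598}{793} + \frac{406}{125739} = - \frac{200608964}{99711027}$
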